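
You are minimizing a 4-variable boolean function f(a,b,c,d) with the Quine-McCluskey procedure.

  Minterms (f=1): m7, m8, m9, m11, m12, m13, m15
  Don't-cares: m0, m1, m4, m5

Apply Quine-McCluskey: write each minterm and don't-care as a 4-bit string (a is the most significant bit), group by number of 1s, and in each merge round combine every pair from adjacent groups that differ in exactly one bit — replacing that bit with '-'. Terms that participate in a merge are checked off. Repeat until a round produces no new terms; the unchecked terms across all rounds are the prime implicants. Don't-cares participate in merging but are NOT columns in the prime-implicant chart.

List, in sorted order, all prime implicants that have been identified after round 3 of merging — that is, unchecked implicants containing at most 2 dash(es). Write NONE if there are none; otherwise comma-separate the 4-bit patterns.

[col 0] 0000*, 0001*, 0100*, 0101*, 0111*, 1000*, 1001*, 1011*, 1100*, 1101*, 1111*
[col 1] -000*, -001*, -100*, -101*, -111*, 0-00*, 0-01*, 000-*, 01-1*, 010-*, 1-00*, 1-01*, 1-11*, 10-1*, 100-*, 11-1*, 110-*
[col 2] --00*, --01*, -00-*, -1-1, -10-*, 0-0-*, 1--1, 1-0-*
[col 3] --0-
Prime implicants: --0-, -1-1, 1--1

-1-1, 1--1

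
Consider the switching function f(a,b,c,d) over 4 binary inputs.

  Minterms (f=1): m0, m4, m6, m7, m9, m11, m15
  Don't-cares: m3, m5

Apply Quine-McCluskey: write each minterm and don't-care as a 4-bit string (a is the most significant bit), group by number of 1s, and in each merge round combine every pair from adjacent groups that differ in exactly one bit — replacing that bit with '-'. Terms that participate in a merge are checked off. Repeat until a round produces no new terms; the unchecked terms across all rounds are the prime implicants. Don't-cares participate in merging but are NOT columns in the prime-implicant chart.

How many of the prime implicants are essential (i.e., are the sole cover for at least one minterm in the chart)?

4

[col 0] 0000*, 0011*, 0100*, 0101*, 0110*, 0111*, 1001*, 1011*, 1111*
[col 1] -011*, -111*, 0-00, 0-11*, 01-0*, 01-1*, 010-*, 011-*, 1-11*, 10-1
[col 2] --11, 01--
Prime implicants: --11, 0-00, 01--, 10-1
PI chart (minterm → PIs covering it):
  0 | 0-00  (sole → essential)
  4 | 0-00,01--
  6 | 01--  (sole → essential)
  7 | --11,01--
  9 | 10-1  (sole → essential)
  11 | --11,10-1
  15 | --11  (sole → essential)
Essential prime implicants: --11, 0-00, 01--, 10-1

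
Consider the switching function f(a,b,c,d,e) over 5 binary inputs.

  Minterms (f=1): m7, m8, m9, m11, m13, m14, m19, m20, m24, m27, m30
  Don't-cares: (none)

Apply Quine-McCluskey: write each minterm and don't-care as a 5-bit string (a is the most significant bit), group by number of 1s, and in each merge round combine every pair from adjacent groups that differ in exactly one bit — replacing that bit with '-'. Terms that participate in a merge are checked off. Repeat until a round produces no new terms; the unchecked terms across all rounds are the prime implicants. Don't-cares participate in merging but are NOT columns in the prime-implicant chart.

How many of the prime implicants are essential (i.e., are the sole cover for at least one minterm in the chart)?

Round 0: 00111 01000✓ 01001✓ 01011✓ 01101✓ 01110✓ 10011✓ 10100 11000✓ 11011✓ 11110✓
Round 1: -1000 -1011 -1110 01-01 010-1 0100- 1-011
PIs = {-1000, -1011, -1110, 00111, 01-01, 010-1, 0100-, 1-011, 10100}
Coverage chart:
  m7: 00111 ←essential
  m8: -1000,0100-
  m9: 01-01,010-1,0100-
  m11: -1011,010-1
  m13: 01-01 ←essential
  m14: -1110 ←essential
  m19: 1-011 ←essential
  m20: 10100 ←essential
  m24: -1000 ←essential
  m27: -1011,1-011
  m30: -1110 ←essential
Essential: -1000, -1110, 00111, 01-01, 1-011, 10100

6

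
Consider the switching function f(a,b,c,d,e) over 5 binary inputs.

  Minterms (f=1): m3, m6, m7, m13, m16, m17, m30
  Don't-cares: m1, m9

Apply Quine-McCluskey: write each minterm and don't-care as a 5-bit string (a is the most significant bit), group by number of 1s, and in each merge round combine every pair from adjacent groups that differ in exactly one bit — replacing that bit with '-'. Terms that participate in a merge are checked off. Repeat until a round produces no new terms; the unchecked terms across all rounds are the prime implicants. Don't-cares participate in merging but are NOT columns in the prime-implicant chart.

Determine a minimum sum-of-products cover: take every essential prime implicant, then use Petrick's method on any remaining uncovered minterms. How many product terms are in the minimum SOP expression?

Round 0: 00001✓ 00011✓ 00110✓ 00111✓ 01001✓ 01101✓ 10000✓ 10001✓ 11110
Round 1: -0001 0-001 00-11 000-1 0011- 01-01 1000-
PIs = {-0001, 0-001, 00-11, 000-1, 0011-, 01-01, 1000-, 11110}
Coverage chart:
  m3: 00-11,000-1
  m6: 0011- ←essential
  m7: 00-11,0011-
  m13: 01-01 ←essential
  m16: 1000- ←essential
  m17: -0001,1000-
  m30: 11110 ←essential
Essential: 0011-, 01-01, 1000-, 11110
Petrick residual → 00-11
Min cover (5 terms): a'b'de + a'b'cd + a'bd'e + ab'c'd' + abcde'

5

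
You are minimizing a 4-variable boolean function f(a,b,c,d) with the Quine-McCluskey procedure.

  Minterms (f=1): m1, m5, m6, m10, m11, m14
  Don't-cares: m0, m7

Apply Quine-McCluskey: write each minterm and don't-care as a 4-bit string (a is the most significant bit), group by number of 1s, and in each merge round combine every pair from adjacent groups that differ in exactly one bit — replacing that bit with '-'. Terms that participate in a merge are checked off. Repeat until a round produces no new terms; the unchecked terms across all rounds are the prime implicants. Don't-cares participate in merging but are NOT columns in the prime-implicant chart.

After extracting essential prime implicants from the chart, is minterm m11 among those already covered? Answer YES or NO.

size-2^0 implicants → 0000(✓)  0001(✓)  0101(✓)  0110(✓)  0111(✓)  1010(✓)  1011(✓)  1110(✓)
size-2^1 implicants → -110  0-01  000-  01-1  011-  1-10  101-
Unchecked terms (primes): -110, 0-01, 000-, 01-1, 011-, 1-10, 101-
Minterm coverage:
  m1 ⊆ 0-01,000-
  m5 ⊆ 0-01,01-1
  m6 ⊆ -110,011-
  m10 ⊆ 1-10,101-
  m11 ⊆ 101- [E]
  m14 ⊆ -110,1-10
E = {101-}

YES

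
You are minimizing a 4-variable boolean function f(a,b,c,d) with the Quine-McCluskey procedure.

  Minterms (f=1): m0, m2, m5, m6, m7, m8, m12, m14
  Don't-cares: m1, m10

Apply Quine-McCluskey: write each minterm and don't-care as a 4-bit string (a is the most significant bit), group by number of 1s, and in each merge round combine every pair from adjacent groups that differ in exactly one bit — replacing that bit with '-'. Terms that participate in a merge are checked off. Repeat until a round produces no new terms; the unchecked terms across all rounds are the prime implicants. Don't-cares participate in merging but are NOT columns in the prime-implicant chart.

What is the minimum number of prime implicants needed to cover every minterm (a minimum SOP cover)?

4

size-2^0 implicants → 0000(✓)  0001(✓)  0010(✓)  0101(✓)  0110(✓)  0111(✓)  1000(✓)  1010(✓)  1100(✓)  1110(✓)
size-2^1 implicants → -000(✓)  -010(✓)  -110(✓)  0-01  0-10(✓)  00-0(✓)  000-  01-1  011-  1-00(✓)  1-10(✓)  10-0(✓)  11-0(✓)
size-2^2 implicants → --10  -0-0  1--0
Unchecked terms (primes): --10, -0-0, 0-01, 000-, 01-1, 011-, 1--0
Minterm coverage:
  m0 ⊆ -0-0,000-
  m2 ⊆ --10,-0-0
  m5 ⊆ 0-01,01-1
  m6 ⊆ --10,011-
  m7 ⊆ 01-1,011-
  m8 ⊆ -0-0,1--0
  m12 ⊆ 1--0 [E]
  m14 ⊆ --10,1--0
E = {1--0}
Petrick residual → --10, -0-0, 01-1
Cover = cd' + b'd' + a'bd + ad'  |cover|=4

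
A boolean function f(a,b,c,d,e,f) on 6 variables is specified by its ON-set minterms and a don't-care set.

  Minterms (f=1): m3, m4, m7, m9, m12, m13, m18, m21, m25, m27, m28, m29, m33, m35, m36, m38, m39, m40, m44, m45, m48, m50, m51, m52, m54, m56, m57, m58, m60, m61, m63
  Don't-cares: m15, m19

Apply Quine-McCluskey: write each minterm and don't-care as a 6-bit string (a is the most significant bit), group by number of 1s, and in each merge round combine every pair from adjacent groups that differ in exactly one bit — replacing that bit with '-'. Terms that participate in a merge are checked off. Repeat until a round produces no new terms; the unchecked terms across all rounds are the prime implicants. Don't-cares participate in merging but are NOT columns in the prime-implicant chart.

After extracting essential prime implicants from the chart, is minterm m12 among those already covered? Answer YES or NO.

[col 0] 000011*, 000100*, 000111*, 001001*, 001100*, 001101*, 001111*, 010010*, 010011*, 010101*, 011001*, 011011*, 011100*, 011101*, 100001*, 100011*, 100100*, 100110*, 100111*, 101000*, 101100*, 101101*, 110000*, 110010*, 110011*, 110100*, 110110*, 111000*, 111001*, 111010*, 111100*, 111101*, 111111*
[col 1] -00011*, -00100*, -00111*, -01100*, -01101*, -10010*, -10011*, -11001*, -11100*, -11101*, 0-0011*, 0-1001*, 0-1100*, 0-1101*, 00-100*, 00-111, 000-11*, 001-01*, 0011-1, 00110-*, 01-011, 01-101, 01001-*, 011-01*, 0110-1, 01110-*, 1-0011*, 1-0100*, 1-0110*, 1-1000*, 1-1100*, 1-1101*, 10-100*, 100-11*, 1000-1, 1001-0*, 10011-, 101-00*, 10110-*, 11-000*, 11-010*, 11-100*, 110-00*, 110-10*, 1100-0*, 11001-*, 1101-0*, 111-00*, 111-01*, 1110-0*, 11100-*, 1111-1, 11110-*
[col 2] --0011, --1100*, --1101*, -0-100, -00-11, -0110-*, -1001-, -11-01, -1110-*, 0-1-01, 0-110-*, 1--100, 1-01-0, 1-1-00, 1-110-*, 11--00, 11-0-0, 110--0, 111-0-
[col 3] --110-
Prime implicants: --0011, --110-, -0-100, -00-11, -1001-, -11-01, 0-1-01, 00-111, 0011-1, 01-011, 01-101, 0110-1, 1--100, 1-01-0, 1-1-00, 1000-1, 10011-, 11--00, 11-0-0, 110--0, 111-0-, 1111-1
PI chart (minterm → PIs covering it):
  3 | --0011,-00-11
  4 | -0-100  (sole → essential)
  7 | -00-11,00-111
  9 | 0-1-01  (sole → essential)
  12 | --110-,-0-100
  13 | --110-,0-1-01,0011-1
  18 | -1001-  (sole → essential)
  21 | 01-101  (sole → essential)
  25 | -11-01,0-1-01,0110-1
  27 | 01-011,0110-1
  28 | --110-  (sole → essential)
  29 | --110-,-11-01,0-1-01,01-101
  33 | 1000-1  (sole → essential)
  35 | --0011,-00-11,1000-1
  36 | -0-100,1--100,1-01-0
  38 | 1-01-0,10011-
  39 | -00-11,10011-
  40 | 1-1-00  (sole → essential)
  44 | --110-,-0-100,1--100,1-1-00
  45 | --110-  (sole → essential)
  48 | 11--00,11-0-0,110--0
  50 | -1001-,11-0-0,110--0
  51 | --0011,-1001-
  52 | 1--100,1-01-0,11--00,110--0
  54 | 1-01-0,110--0
  56 | 1-1-00,11--00,11-0-0,111-0-
  57 | -11-01,111-0-
  58 | 11-0-0  (sole → essential)
  60 | --110-,1--100,1-1-00,11--00,111-0-
  61 | --110-,-11-01,111-0-,1111-1
  63 | 1111-1  (sole → essential)
Essential prime implicants: --110-, -0-100, -1001-, 0-1-01, 01-101, 1-1-00, 1000-1, 11-0-0, 1111-1

YES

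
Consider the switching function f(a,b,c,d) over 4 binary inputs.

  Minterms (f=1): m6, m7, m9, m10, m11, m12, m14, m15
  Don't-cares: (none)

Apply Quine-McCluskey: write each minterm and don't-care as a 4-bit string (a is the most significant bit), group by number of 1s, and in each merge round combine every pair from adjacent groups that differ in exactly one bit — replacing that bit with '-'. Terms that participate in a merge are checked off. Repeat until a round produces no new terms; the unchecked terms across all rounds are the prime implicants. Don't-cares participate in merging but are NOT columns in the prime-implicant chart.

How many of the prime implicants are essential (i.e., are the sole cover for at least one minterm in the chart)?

size-2^0 implicants → 0110(✓)  0111(✓)  1001(✓)  1010(✓)  1011(✓)  1100(✓)  1110(✓)  1111(✓)
size-2^1 implicants → -110(✓)  -111(✓)  011-(✓)  1-10(✓)  1-11(✓)  10-1  101-(✓)  11-0  111-(✓)
size-2^2 implicants → -11-  1-1-
Unchecked terms (primes): -11-, 1-1-, 10-1, 11-0
Minterm coverage:
  m6 ⊆ -11- [E]
  m7 ⊆ -11- [E]
  m9 ⊆ 10-1 [E]
  m10 ⊆ 1-1- [E]
  m11 ⊆ 1-1-,10-1
  m12 ⊆ 11-0 [E]
  m14 ⊆ -11-,1-1-,11-0
  m15 ⊆ -11-,1-1-
E = {-11-, 1-1-, 10-1, 11-0}

4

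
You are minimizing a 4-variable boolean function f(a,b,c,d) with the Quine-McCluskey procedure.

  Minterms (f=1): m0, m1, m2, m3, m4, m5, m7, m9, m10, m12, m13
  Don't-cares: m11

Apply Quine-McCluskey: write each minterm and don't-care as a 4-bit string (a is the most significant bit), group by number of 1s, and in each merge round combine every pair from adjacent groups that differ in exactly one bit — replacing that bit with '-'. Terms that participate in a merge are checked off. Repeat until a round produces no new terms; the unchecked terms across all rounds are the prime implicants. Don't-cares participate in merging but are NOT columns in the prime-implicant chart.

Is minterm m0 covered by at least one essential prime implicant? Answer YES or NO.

[col 0] 0000*, 0001*, 0010*, 0011*, 0100*, 0101*, 0111*, 1001*, 1010*, 1011*, 1100*, 1101*
[col 1] -001*, -010*, -011*, -100*, -101*, 0-00*, 0-01*, 0-11*, 00-0*, 00-1*, 000-*, 001-*, 01-1*, 010-*, 1-01*, 10-1*, 101-*, 110-*
[col 2] --01, -0-1, -01-, -10-, 0--1, 0-0-, 00--
Prime implicants: --01, -0-1, -01-, -10-, 0--1, 0-0-, 00--
PI chart (minterm → PIs covering it):
  0 | 0-0-,00--
  1 | --01,-0-1,0--1,0-0-,00--
  2 | -01-,00--
  3 | -0-1,-01-,0--1,00--
  4 | -10-,0-0-
  5 | --01,-10-,0--1,0-0-
  7 | 0--1  (sole → essential)
  9 | --01,-0-1
  10 | -01-  (sole → essential)
  12 | -10-  (sole → essential)
  13 | --01,-10-
Essential prime implicants: -01-, -10-, 0--1

NO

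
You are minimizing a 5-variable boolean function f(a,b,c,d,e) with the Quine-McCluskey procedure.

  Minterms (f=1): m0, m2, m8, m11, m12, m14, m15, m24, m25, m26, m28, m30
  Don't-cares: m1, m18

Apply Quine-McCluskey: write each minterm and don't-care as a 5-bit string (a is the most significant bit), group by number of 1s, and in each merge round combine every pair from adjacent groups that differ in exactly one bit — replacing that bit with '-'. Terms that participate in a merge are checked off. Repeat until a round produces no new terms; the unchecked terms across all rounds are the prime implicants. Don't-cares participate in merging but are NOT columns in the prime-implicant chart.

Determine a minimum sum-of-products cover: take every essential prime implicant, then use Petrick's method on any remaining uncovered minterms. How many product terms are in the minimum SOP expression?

6

size-2^0 implicants → 00000(✓)  00001(✓)  00010(✓)  01000(✓)  01011(✓)  01100(✓)  01110(✓)  01111(✓)  10010(✓)  11000(✓)  11001(✓)  11010(✓)  11100(✓)  11110(✓)
size-2^1 implicants → -0010  -1000(✓)  -1100(✓)  -1110(✓)  0-000  000-0  0000-  01-00(✓)  01-11  011-0(✓)  0111-  1-010  11-00(✓)  11-10(✓)  110-0(✓)  1100-  111-0(✓)
size-2^2 implicants → -1-00  -11-0  11--0
Unchecked terms (primes): -0010, -1-00, -11-0, 0-000, 000-0, 0000-, 01-11, 0111-, 1-010, 11--0, 1100-
Minterm coverage:
  m0 ⊆ 0-000,000-0,0000-
  m2 ⊆ -0010,000-0
  m8 ⊆ -1-00,0-000
  m11 ⊆ 01-11 [E]
  m12 ⊆ -1-00,-11-0
  m14 ⊆ -11-0,0111-
  m15 ⊆ 01-11,0111-
  m24 ⊆ -1-00,11--0,1100-
  m25 ⊆ 1100- [E]
  m26 ⊆ 1-010,11--0
  m28 ⊆ -1-00,-11-0,11--0
  m30 ⊆ -11-0,11--0
E = {01-11, 1100-}
Petrick residual → -0010, -11-0, 0-000, 1-010
Cover = b'c'de' + bce' + a'c'd'e' + a'bde + ac'de' + abc'd'  |cover|=6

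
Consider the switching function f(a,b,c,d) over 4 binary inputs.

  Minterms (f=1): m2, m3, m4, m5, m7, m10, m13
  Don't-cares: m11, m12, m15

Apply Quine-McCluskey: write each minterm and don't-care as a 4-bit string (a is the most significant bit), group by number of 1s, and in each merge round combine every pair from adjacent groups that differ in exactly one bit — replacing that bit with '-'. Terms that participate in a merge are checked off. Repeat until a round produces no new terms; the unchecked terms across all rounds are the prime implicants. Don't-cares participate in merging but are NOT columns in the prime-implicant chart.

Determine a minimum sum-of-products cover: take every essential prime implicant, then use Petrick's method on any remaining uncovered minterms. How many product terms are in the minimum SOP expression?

3

Round 0: 0010✓ 0011✓ 0100✓ 0101✓ 0111✓ 1010✓ 1011✓ 1100✓ 1101✓ 1111✓
Round 1: -010✓ -011✓ -100✓ -101✓ -111✓ 0-11✓ 001-✓ 01-1✓ 010-✓ 1-11✓ 101-✓ 11-1✓ 110-✓
Round 2: --11 -01- -1-1 -10-
PIs = {--11, -01-, -1-1, -10-}
Coverage chart:
  m2: -01- ←essential
  m3: --11,-01-
  m4: -10- ←essential
  m5: -1-1,-10-
  m7: --11,-1-1
  m10: -01- ←essential
  m13: -1-1,-10-
Essential: -01-, -10-
Petrick residual → --11
Min cover (3 terms): cd + b'c + bc'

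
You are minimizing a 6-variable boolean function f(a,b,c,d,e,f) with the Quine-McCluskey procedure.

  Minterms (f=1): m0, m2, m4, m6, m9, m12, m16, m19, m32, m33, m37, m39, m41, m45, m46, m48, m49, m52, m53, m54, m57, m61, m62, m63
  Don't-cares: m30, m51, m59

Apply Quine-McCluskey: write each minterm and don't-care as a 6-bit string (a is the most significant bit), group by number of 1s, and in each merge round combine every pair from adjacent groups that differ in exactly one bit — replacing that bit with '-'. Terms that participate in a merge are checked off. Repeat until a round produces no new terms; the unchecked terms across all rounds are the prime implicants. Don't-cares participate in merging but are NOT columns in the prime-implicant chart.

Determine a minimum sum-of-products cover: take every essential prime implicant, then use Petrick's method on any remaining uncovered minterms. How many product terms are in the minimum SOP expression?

Round 0: 000000✓ 000010✓ 000100✓ 000110✓ 001001✓ 001100✓ 010000✓ 010011✓ 011110✓ 100000✓ 100001✓ 100101✓ 100111✓ 101001✓ 101101✓ 101110✓ 110000✓ 110001✓ 110011✓ 110100✓ 110101✓ 110110✓ 111001✓ 111011✓ 111101✓ 111110✓ 111111✓
Round 1: -00000✓ -01001 -10000✓ -10011 -11110 0-0000✓ 00-100 000-00✓ 000-10✓ 0000-0✓ 0001-0✓ 1-0000✓ 1-0001✓ 1-0101✓ 1-1001✓ 1-1101✓ 1-1110 10-001✓ 10-101✓ 100-01✓ 10000-✓ 1001-1 101-01✓ 11-001✓ 11-011✓ 11-101✓ 11-110 110-00✓ 110-01✓ 1100-1✓ 11000-✓ 1101-0 11010-✓ 111-01✓ 111-11✓ 1110-1✓ 1111-1✓ 11111-
Round 2: --0000 000--0 1--001✓ 1--101✓ 1-0-01✓ 1-000- 1-1-01✓ 10--01✓ 11--01✓ 11-0-1 110-0- 111--1
Round 3: 1---01
PIs = {--0000, -01001, -10011, -11110, 00-100, 000--0, 1---01, 1-000-, 1-1110, 1001-1, 11-0-1, 11-110, 110-0-, 1101-0, 111--1, 11111-}
Coverage chart:
  m0: --0000,000--0
  m2: 000--0 ←essential
  m4: 00-100,000--0
  m6: 000--0 ←essential
  m9: -01001 ←essential
  m12: 00-100 ←essential
  m16: --0000 ←essential
  m19: -10011 ←essential
  m32: --0000,1-000-
  m33: 1---01,1-000-
  m37: 1---01,1001-1
  m39: 1001-1 ←essential
  m41: -01001,1---01
  m45: 1---01 ←essential
  m46: 1-1110 ←essential
  m48: --0000,1-000-,110-0-
  m49: 1---01,1-000-,11-0-1,110-0-
  m52: 110-0-,1101-0
  m53: 1---01,110-0-
  m54: 11-110,1101-0
  m57: 1---01,11-0-1,111--1
  m61: 1---01,111--1
  m62: -11110,1-1110,11-110,11111-
  m63: 111--1,11111-
Essential: --0000, -01001, -10011, 00-100, 000--0, 1---01, 1-1110, 1001-1
Petrick residual → 1101-0, 111--1
Min cover (10 terms): c'd'e'f' + b'cd'e'f + bc'd'ef + a'b'de'f' + a'b'c'f' + ae'f + acdef' + ab'c'df + abc'df' + abcf

10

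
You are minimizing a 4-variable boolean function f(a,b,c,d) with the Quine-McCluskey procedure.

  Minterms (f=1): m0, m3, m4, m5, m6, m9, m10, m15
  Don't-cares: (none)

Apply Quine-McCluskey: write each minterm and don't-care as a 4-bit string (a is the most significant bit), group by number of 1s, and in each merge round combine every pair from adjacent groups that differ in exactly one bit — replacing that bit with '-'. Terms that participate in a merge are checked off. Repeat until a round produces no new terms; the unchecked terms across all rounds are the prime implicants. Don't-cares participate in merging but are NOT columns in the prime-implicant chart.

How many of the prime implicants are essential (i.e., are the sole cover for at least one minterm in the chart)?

Round 0: 0000✓ 0011 0100✓ 0101✓ 0110✓ 1001 1010 1111
Round 1: 0-00 01-0 010-
PIs = {0-00, 0011, 01-0, 010-, 1001, 1010, 1111}
Coverage chart:
  m0: 0-00 ←essential
  m3: 0011 ←essential
  m4: 0-00,01-0,010-
  m5: 010- ←essential
  m6: 01-0 ←essential
  m9: 1001 ←essential
  m10: 1010 ←essential
  m15: 1111 ←essential
Essential: 0-00, 0011, 01-0, 010-, 1001, 1010, 1111

7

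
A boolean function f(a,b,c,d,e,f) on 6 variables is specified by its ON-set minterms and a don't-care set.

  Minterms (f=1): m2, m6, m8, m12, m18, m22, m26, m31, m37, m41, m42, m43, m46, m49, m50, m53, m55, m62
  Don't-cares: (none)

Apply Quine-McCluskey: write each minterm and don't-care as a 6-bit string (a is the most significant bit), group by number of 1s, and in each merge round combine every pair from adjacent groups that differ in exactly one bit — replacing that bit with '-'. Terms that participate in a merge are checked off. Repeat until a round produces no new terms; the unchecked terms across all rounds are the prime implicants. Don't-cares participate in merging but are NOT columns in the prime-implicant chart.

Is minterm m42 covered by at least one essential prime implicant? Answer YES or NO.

size-2^0 implicants → 000010(✓)  000110(✓)  001000(✓)  001100(✓)  010010(✓)  010110(✓)  011010(✓)  011111  100101(✓)  101001(✓)  101010(✓)  101011(✓)  101110(✓)  110001(✓)  110010(✓)  110101(✓)  110111(✓)  111110(✓)
size-2^1 implicants → -10010  0-0010(✓)  0-0110(✓)  000-10(✓)  001-00  01-010  010-10(✓)  1-0101  1-1110  101-10  1010-1  10101-  110-01  1101-1
size-2^2 implicants → 0-0-10
Unchecked terms (primes): -10010, 0-0-10, 001-00, 01-010, 011111, 1-0101, 1-1110, 101-10, 1010-1, 10101-, 110-01, 1101-1
Minterm coverage:
  m2 ⊆ 0-0-10 [E]
  m6 ⊆ 0-0-10 [E]
  m8 ⊆ 001-00 [E]
  m12 ⊆ 001-00 [E]
  m18 ⊆ -10010,0-0-10,01-010
  m22 ⊆ 0-0-10 [E]
  m26 ⊆ 01-010 [E]
  m31 ⊆ 011111 [E]
  m37 ⊆ 1-0101 [E]
  m41 ⊆ 1010-1 [E]
  m42 ⊆ 101-10,10101-
  m43 ⊆ 1010-1,10101-
  m46 ⊆ 1-1110,101-10
  m49 ⊆ 110-01 [E]
  m50 ⊆ -10010 [E]
  m53 ⊆ 1-0101,110-01,1101-1
  m55 ⊆ 1101-1 [E]
  m62 ⊆ 1-1110 [E]
E = {-10010, 0-0-10, 001-00, 01-010, 011111, 1-0101, 1-1110, 1010-1, 110-01, 1101-1}

NO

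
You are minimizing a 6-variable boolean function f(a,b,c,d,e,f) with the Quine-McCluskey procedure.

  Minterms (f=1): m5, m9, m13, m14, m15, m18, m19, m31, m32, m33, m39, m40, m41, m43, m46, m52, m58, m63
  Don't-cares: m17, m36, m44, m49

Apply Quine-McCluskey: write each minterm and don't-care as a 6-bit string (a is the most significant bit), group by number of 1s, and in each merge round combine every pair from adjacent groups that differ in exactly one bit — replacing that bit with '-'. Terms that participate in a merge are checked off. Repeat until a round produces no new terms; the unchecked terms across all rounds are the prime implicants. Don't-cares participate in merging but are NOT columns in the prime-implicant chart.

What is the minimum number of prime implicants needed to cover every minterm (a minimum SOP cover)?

[col 0] 000101*, 001001*, 001101*, 001110*, 001111*, 010001*, 010010*, 010011*, 011111*, 100000*, 100001*, 100100*, 100111, 101000*, 101001*, 101011*, 101100*, 101110*, 110001*, 110100*, 111010, 111111*
[col 1] -01001, -01110, -10001, -11111, 0-1111, 00-101, 001-01, 0011-1, 00111-, 0100-1, 01001-, 1-0001, 1-0100, 10-000*, 10-001*, 10-100*, 100-00*, 10000-*, 101-00*, 1010-1, 10100-*, 1011-0
[col 2] 10--00, 10-00-
Prime implicants: -01001, -01110, -10001, -11111, 0-1111, 00-101, 001-01, 0011-1, 00111-, 0100-1, 01001-, 1-0001, 1-0100, 10--00, 10-00-, 100111, 1010-1, 1011-0, 111010
PI chart (minterm → PIs covering it):
  5 | 00-101  (sole → essential)
  9 | -01001,001-01
  13 | 00-101,001-01,0011-1
  14 | -01110,00111-
  15 | 0-1111,0011-1,00111-
  18 | 01001-  (sole → essential)
  19 | 0100-1,01001-
  31 | -11111,0-1111
  32 | 10--00,10-00-
  33 | 1-0001,10-00-
  39 | 100111  (sole → essential)
  40 | 10--00,10-00-
  41 | -01001,10-00-,1010-1
  43 | 1010-1  (sole → essential)
  46 | -01110,1011-0
  52 | 1-0100  (sole → essential)
  58 | 111010  (sole → essential)
  63 | -11111  (sole → essential)
Essential prime implicants: -11111, 00-101, 01001-, 1-0100, 100111, 1010-1, 111010
Petrick residual → -01001, -01110, 0-1111, 10-00-
Minimum SOP uses 11 PIs: b'cd'e'f + b'cdef' + bcdef + a'cdef + a'b'de'f + a'bc'd'e + ac'de'f' + ab'd'e' + ab'c'def + ab'cd'f + abcd'ef'

11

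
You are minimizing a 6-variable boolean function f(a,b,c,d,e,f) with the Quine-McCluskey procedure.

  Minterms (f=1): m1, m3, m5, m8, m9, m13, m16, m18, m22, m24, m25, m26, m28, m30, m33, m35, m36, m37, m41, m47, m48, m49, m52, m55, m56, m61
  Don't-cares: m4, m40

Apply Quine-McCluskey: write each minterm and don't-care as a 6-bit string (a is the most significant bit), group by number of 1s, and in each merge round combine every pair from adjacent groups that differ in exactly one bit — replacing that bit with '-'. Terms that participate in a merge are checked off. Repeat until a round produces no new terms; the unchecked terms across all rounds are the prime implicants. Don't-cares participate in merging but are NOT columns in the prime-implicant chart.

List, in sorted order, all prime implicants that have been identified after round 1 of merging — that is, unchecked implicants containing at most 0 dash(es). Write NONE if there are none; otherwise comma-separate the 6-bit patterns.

size-2^0 implicants → 000001(✓)  000011(✓)  000100(✓)  000101(✓)  001000(✓)  001001(✓)  001101(✓)  010000(✓)  010010(✓)  010110(✓)  011000(✓)  011001(✓)  011010(✓)  011100(✓)  011110(✓)  100001(✓)  100011(✓)  100100(✓)  100101(✓)  101000(✓)  101001(✓)  101111  110000(✓)  110001(✓)  110100(✓)  110111  111000(✓)  111101
size-2^1 implicants → -00001(✓)  -00011(✓)  -00100(✓)  -00101(✓)  -01000(✓)  -01001(✓)  -10000(✓)  -11000(✓)  0-1000(✓)  0-1001(✓)  00-001(✓)  00-101(✓)  000-01(✓)  0000-1(✓)  00010-(✓)  001-01(✓)  00100-(✓)  01-000(✓)  01-010(✓)  01-110(✓)  010-10(✓)  0100-0(✓)  011-00(✓)  011-10(✓)  0110-0(✓)  01100-(✓)  0111-0(✓)  1-0001  1-0100  1-1000(✓)  10-001(✓)  100-01(✓)  1000-1(✓)  10010-(✓)  10100-(✓)  11-000(✓)  110-00  11000-
size-2^2 implicants → --1000  -0-001  -00-01  -000-1  -0010-  -0100-  -1-000  0-100-  00--01  01--10  01-0-0  011--0
Unchecked terms (primes): --1000, -0-001, -00-01, -000-1, -0010-, -0100-, -1-000, 0-100-, 00--01, 01--10, 01-0-0, 011--0, 1-0001, 1-0100, 101111, 110-00, 11000-, 110111, 111101

101111, 110111, 111101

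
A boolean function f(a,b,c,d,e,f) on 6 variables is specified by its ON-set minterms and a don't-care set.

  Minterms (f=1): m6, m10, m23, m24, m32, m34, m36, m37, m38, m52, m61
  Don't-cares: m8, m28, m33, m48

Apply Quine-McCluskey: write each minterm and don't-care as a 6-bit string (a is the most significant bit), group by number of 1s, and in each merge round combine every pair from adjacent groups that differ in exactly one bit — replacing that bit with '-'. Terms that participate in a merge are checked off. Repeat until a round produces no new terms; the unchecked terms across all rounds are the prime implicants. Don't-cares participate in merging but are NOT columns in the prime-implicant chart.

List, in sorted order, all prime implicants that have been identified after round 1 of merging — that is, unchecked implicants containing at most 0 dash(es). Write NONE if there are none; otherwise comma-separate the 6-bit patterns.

010111, 111101

Round 0: 000110✓ 001000✓ 001010✓ 010111 011000✓ 011100✓ 100000✓ 100001✓ 100010✓ 100100✓ 100101✓ 100110✓ 110000✓ 110100✓ 111101
Round 1: -00110 0-1000 0010-0 011-00 1-0000✓ 1-0100✓ 100-00✓ 100-01✓ 100-10✓ 1000-0✓ 10000-✓ 1001-0✓ 10010-✓ 110-00✓
Round 2: 1-0-00 100--0 100-0-
PIs = {-00110, 0-1000, 0010-0, 010111, 011-00, 1-0-00, 100--0, 100-0-, 111101}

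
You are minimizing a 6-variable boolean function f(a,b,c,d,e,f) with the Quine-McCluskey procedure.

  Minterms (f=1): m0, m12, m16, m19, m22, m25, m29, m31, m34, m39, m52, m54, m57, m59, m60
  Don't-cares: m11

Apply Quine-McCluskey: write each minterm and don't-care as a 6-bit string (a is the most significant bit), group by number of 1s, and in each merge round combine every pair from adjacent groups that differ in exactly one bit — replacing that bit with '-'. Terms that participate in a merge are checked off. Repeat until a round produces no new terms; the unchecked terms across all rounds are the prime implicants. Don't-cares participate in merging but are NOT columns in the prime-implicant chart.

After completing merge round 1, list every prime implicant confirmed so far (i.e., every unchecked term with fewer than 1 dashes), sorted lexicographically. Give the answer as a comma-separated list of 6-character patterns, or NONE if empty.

001011, 001100, 010011, 100010, 100111

[col 0] 000000*, 001011, 001100, 010000*, 010011, 010110*, 011001*, 011101*, 011111*, 100010, 100111, 110100*, 110110*, 111001*, 111011*, 111100*
[col 1] -10110, -11001, 0-0000, 011-01, 0111-1, 11-100, 1101-0, 1110-1
Prime implicants: -10110, -11001, 0-0000, 001011, 001100, 010011, 011-01, 0111-1, 100010, 100111, 11-100, 1101-0, 1110-1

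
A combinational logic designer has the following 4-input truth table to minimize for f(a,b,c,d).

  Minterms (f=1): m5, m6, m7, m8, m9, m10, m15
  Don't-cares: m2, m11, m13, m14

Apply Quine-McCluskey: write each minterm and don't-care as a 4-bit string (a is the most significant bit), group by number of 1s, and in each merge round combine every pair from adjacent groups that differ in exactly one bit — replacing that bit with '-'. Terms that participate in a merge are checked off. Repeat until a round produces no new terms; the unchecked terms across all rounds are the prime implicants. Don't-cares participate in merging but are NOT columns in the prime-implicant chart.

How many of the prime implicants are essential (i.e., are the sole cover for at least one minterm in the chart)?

size-2^0 implicants → 0010(✓)  0101(✓)  0110(✓)  0111(✓)  1000(✓)  1001(✓)  1010(✓)  1011(✓)  1101(✓)  1110(✓)  1111(✓)
size-2^1 implicants → -010(✓)  -101(✓)  -110(✓)  -111(✓)  0-10(✓)  01-1(✓)  011-(✓)  1-01(✓)  1-10(✓)  1-11(✓)  10-0(✓)  10-1(✓)  100-(✓)  101-(✓)  11-1(✓)  111-(✓)
size-2^2 implicants → --10  -1-1  -11-  1--1  1-1-  10--
Unchecked terms (primes): --10, -1-1, -11-, 1--1, 1-1-, 10--
Minterm coverage:
  m5 ⊆ -1-1 [E]
  m6 ⊆ --10,-11-
  m7 ⊆ -1-1,-11-
  m8 ⊆ 10-- [E]
  m9 ⊆ 1--1,10--
  m10 ⊆ --10,1-1-,10--
  m15 ⊆ -1-1,-11-,1--1,1-1-
E = {-1-1, 10--}

2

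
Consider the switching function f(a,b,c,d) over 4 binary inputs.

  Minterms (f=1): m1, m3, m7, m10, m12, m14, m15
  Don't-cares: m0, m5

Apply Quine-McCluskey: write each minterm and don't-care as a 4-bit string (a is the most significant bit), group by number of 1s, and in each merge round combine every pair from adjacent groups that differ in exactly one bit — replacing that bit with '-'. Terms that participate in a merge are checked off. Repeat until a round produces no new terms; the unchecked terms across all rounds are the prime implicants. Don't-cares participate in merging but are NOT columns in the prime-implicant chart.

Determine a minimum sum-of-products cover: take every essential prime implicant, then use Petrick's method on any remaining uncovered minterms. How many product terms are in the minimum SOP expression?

4

size-2^0 implicants → 0000(✓)  0001(✓)  0011(✓)  0101(✓)  0111(✓)  1010(✓)  1100(✓)  1110(✓)  1111(✓)
size-2^1 implicants → -111  0-01(✓)  0-11(✓)  00-1(✓)  000-  01-1(✓)  1-10  11-0  111-
size-2^2 implicants → 0--1
Unchecked terms (primes): -111, 0--1, 000-, 1-10, 11-0, 111-
Minterm coverage:
  m1 ⊆ 0--1,000-
  m3 ⊆ 0--1 [E]
  m7 ⊆ -111,0--1
  m10 ⊆ 1-10 [E]
  m12 ⊆ 11-0 [E]
  m14 ⊆ 1-10,11-0,111-
  m15 ⊆ -111,111-
E = {0--1, 1-10, 11-0}
Petrick residual → -111
Cover = bcd + a'd + acd' + abd'  |cover|=4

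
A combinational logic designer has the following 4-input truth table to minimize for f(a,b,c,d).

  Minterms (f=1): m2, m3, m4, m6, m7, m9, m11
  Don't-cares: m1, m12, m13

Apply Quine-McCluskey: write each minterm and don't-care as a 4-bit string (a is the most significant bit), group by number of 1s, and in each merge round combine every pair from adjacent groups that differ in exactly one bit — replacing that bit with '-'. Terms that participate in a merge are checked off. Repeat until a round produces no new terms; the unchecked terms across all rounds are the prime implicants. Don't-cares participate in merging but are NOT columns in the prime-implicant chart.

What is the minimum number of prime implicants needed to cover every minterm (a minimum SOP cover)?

Round 0: 0001✓ 0010✓ 0011✓ 0100✓ 0110✓ 0111✓ 1001✓ 1011✓ 1100✓ 1101✓
Round 1: -001✓ -011✓ -100 0-10✓ 0-11✓ 00-1✓ 001-✓ 01-0 011-✓ 1-01 10-1✓ 110-
Round 2: -0-1 0-1-
PIs = {-0-1, -100, 0-1-, 01-0, 1-01, 110-}
Coverage chart:
  m2: 0-1- ←essential
  m3: -0-1,0-1-
  m4: -100,01-0
  m6: 0-1-,01-0
  m7: 0-1- ←essential
  m9: -0-1,1-01
  m11: -0-1 ←essential
Essential: -0-1, 0-1-
Petrick residual → -100
Min cover (3 terms): b'd + bc'd' + a'c

3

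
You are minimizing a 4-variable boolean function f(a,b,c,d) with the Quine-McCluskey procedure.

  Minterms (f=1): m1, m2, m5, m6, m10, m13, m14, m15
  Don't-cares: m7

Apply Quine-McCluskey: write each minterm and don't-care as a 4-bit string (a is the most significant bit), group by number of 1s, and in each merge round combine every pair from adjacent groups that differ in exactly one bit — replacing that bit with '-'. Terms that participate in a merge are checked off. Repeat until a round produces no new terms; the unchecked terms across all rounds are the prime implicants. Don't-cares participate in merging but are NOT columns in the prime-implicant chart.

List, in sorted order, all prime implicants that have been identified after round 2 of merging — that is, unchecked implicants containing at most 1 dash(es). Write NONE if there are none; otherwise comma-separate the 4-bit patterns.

Round 0: 0001✓ 0010✓ 0101✓ 0110✓ 0111✓ 1010✓ 1101✓ 1110✓ 1111✓
Round 1: -010✓ -101✓ -110✓ -111✓ 0-01 0-10✓ 01-1✓ 011-✓ 1-10✓ 11-1✓ 111-✓
Round 2: --10 -1-1 -11-
PIs = {--10, -1-1, -11-, 0-01}

0-01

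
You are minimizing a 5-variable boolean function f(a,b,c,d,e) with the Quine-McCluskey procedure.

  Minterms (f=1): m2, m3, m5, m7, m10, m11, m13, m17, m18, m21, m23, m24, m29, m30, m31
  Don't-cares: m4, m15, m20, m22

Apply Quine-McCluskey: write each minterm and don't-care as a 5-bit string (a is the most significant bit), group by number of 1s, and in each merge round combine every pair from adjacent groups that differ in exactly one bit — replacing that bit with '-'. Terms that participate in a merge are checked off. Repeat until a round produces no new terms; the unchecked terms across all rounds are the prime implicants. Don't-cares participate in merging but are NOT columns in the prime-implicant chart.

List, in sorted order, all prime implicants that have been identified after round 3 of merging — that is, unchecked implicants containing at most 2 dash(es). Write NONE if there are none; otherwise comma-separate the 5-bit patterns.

-0010, -010-, 0--11, 0-01-, 1-11-, 10-01, 10-10, 101--, 11000

size-2^0 implicants → 00010(✓)  00011(✓)  00100(✓)  00101(✓)  00111(✓)  01010(✓)  01011(✓)  01101(✓)  01111(✓)  10001(✓)  10010(✓)  10100(✓)  10101(✓)  10110(✓)  10111(✓)  11000  11101(✓)  11110(✓)  11111(✓)
size-2^1 implicants → -0010  -0100(✓)  -0101(✓)  -0111(✓)  -1101(✓)  -1111(✓)  0-010(✓)  0-011(✓)  0-101(✓)  0-111(✓)  00-11(✓)  0001-(✓)  001-1(✓)  0010-(✓)  01-11(✓)  0101-(✓)  011-1(✓)  1-101(✓)  1-110(✓)  1-111(✓)  10-01  10-10  101-0(✓)  101-1(✓)  1010-(✓)  1011-(✓)  111-1(✓)  1111-(✓)
size-2^2 implicants → --101(✓)  --111(✓)  -01-1(✓)  -010-  -11-1(✓)  0--11  0-01-  0-1-1(✓)  1-1-1(✓)  1-11-  101--
size-2^3 implicants → --1-1
Unchecked terms (primes): --1-1, -0010, -010-, 0--11, 0-01-, 1-11-, 10-01, 10-10, 101--, 11000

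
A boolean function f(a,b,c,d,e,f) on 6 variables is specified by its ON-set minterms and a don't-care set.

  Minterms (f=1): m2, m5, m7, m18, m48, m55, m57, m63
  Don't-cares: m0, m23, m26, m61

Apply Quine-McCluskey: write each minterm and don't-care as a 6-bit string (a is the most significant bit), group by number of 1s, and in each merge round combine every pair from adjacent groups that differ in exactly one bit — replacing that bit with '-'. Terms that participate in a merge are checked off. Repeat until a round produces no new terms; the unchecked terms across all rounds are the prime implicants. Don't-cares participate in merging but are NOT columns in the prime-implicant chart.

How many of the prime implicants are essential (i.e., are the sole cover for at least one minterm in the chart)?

Round 0: 000000✓ 000010✓ 000101✓ 000111✓ 010010✓ 010111✓ 011010✓ 110000 110111✓ 111001✓ 111101✓ 111111✓
Round 1: -10111 0-0010 0-0111 0000-0 0001-1 01-010 11-111 111-01 1111-1
PIs = {-10111, 0-0010, 0-0111, 0000-0, 0001-1, 01-010, 11-111, 110000, 111-01, 1111-1}
Coverage chart:
  m2: 0-0010,0000-0
  m5: 0001-1 ←essential
  m7: 0-0111,0001-1
  m18: 0-0010,01-010
  m48: 110000 ←essential
  m55: -10111,11-111
  m57: 111-01 ←essential
  m63: 11-111,1111-1
Essential: 0001-1, 110000, 111-01

3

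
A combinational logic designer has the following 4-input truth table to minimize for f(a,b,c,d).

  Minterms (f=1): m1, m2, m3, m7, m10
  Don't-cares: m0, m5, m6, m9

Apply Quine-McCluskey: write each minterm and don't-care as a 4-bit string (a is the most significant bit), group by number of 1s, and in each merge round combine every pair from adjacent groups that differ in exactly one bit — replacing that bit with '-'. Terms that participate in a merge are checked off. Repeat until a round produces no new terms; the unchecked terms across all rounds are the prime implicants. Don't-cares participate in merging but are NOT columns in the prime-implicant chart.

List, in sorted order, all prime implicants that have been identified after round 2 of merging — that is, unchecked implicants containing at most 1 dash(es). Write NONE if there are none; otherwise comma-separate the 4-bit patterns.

Round 0: 0000✓ 0001✓ 0010✓ 0011✓ 0101✓ 0110✓ 0111✓ 1001✓ 1010✓
Round 1: -001 -010 0-01✓ 0-10✓ 0-11✓ 00-0✓ 00-1✓ 000-✓ 001-✓ 01-1✓ 011-✓
Round 2: 0--1 0-1- 00--
PIs = {-001, -010, 0--1, 0-1-, 00--}

-001, -010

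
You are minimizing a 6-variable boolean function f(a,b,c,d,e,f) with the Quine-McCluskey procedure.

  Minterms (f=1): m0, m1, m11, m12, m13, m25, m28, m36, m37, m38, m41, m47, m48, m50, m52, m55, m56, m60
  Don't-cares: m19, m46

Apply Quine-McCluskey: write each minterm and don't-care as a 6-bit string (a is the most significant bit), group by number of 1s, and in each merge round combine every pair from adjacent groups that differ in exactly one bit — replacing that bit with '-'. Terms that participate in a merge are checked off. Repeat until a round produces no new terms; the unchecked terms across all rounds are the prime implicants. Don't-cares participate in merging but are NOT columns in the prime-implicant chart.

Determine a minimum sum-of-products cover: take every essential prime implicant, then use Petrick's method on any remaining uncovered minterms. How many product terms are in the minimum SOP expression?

[col 0] 000000*, 000001*, 001011, 001100*, 001101*, 010011, 011001, 011100*, 100100*, 100101*, 100110*, 101001, 101110*, 101111*, 110000*, 110010*, 110100*, 110111, 111000*, 111100*
[col 1] -11100, 0-1100, 00000-, 00110-, 1-0100, 10-110, 1001-0, 10010-, 10111-, 11-000*, 11-100*, 110-00*, 1100-0, 111-00*
[col 2] 11--00
Prime implicants: -11100, 0-1100, 00000-, 001011, 00110-, 010011, 011001, 1-0100, 10-110, 1001-0, 10010-, 101001, 10111-, 11--00, 1100-0, 110111
PI chart (minterm → PIs covering it):
  0 | 00000-  (sole → essential)
  1 | 00000-  (sole → essential)
  11 | 001011  (sole → essential)
  12 | 0-1100,00110-
  13 | 00110-  (sole → essential)
  25 | 011001  (sole → essential)
  28 | -11100,0-1100
  36 | 1-0100,1001-0,10010-
  37 | 10010-  (sole → essential)
  38 | 10-110,1001-0
  41 | 101001  (sole → essential)
  47 | 10111-  (sole → essential)
  48 | 11--00,1100-0
  50 | 1100-0  (sole → essential)
  52 | 1-0100,11--00
  55 | 110111  (sole → essential)
  56 | 11--00  (sole → essential)
  60 | -11100,11--00
Essential prime implicants: 00000-, 001011, 00110-, 011001, 10010-, 101001, 10111-, 11--00, 1100-0, 110111
Petrick residual → -11100, 10-110
Minimum SOP uses 12 PIs: bcde'f' + a'b'c'd'e' + a'b'cd'ef + a'b'cde' + a'bcd'e'f + ab'def' + ab'c'de' + ab'cd'e'f + ab'cde + abe'f' + abc'd'f' + abc'def

12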